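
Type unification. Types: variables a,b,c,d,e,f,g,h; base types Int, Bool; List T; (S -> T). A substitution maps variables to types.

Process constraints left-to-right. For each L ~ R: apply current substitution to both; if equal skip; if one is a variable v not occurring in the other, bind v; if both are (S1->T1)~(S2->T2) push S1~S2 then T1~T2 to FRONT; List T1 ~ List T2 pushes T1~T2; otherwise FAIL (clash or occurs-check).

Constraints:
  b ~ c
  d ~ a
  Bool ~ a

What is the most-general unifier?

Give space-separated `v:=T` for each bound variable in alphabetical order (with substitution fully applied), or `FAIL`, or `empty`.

step 1: unify b ~ c  [subst: {-} | 2 pending]
  bind b := c
step 2: unify d ~ a  [subst: {b:=c} | 1 pending]
  bind d := a
step 3: unify Bool ~ a  [subst: {b:=c, d:=a} | 0 pending]
  bind a := Bool

Answer: a:=Bool b:=c d:=Bool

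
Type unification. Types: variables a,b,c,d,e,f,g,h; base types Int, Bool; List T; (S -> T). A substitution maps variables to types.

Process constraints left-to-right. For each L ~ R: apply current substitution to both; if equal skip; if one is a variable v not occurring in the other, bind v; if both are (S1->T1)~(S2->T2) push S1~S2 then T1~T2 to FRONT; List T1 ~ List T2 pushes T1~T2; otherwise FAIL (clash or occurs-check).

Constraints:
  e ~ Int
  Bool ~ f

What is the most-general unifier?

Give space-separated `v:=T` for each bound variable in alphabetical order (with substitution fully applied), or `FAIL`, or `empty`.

Answer: e:=Int f:=Bool

Derivation:
step 1: unify e ~ Int  [subst: {-} | 1 pending]
  bind e := Int
step 2: unify Bool ~ f  [subst: {e:=Int} | 0 pending]
  bind f := Bool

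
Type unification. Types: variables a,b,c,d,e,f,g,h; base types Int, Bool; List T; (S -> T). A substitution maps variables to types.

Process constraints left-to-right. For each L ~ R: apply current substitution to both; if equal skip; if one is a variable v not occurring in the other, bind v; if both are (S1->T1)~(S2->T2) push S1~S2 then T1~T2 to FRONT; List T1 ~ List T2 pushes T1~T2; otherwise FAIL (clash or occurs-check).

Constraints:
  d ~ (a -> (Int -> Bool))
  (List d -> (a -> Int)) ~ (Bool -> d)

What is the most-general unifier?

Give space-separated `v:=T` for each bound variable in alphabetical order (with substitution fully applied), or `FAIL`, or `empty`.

step 1: unify d ~ (a -> (Int -> Bool))  [subst: {-} | 1 pending]
  bind d := (a -> (Int -> Bool))
step 2: unify (List (a -> (Int -> Bool)) -> (a -> Int)) ~ (Bool -> (a -> (Int -> Bool)))  [subst: {d:=(a -> (Int -> Bool))} | 0 pending]
  -> decompose arrow: push List (a -> (Int -> Bool))~Bool, (a -> Int)~(a -> (Int -> Bool))
step 3: unify List (a -> (Int -> Bool)) ~ Bool  [subst: {d:=(a -> (Int -> Bool))} | 1 pending]
  clash: List (a -> (Int -> Bool)) vs Bool

Answer: FAIL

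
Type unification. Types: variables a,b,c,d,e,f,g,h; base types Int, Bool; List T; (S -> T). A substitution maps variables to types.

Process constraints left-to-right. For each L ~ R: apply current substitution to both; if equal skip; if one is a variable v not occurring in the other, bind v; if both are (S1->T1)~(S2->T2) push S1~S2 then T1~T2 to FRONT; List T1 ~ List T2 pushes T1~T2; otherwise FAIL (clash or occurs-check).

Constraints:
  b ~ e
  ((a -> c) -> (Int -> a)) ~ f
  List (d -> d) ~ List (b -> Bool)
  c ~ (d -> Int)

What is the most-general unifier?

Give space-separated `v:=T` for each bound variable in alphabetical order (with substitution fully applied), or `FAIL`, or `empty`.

step 1: unify b ~ e  [subst: {-} | 3 pending]
  bind b := e
step 2: unify ((a -> c) -> (Int -> a)) ~ f  [subst: {b:=e} | 2 pending]
  bind f := ((a -> c) -> (Int -> a))
step 3: unify List (d -> d) ~ List (e -> Bool)  [subst: {b:=e, f:=((a -> c) -> (Int -> a))} | 1 pending]
  -> decompose List: push (d -> d)~(e -> Bool)
step 4: unify (d -> d) ~ (e -> Bool)  [subst: {b:=e, f:=((a -> c) -> (Int -> a))} | 1 pending]
  -> decompose arrow: push d~e, d~Bool
step 5: unify d ~ e  [subst: {b:=e, f:=((a -> c) -> (Int -> a))} | 2 pending]
  bind d := e
step 6: unify e ~ Bool  [subst: {b:=e, f:=((a -> c) -> (Int -> a)), d:=e} | 1 pending]
  bind e := Bool
step 7: unify c ~ (Bool -> Int)  [subst: {b:=e, f:=((a -> c) -> (Int -> a)), d:=e, e:=Bool} | 0 pending]
  bind c := (Bool -> Int)

Answer: b:=Bool c:=(Bool -> Int) d:=Bool e:=Bool f:=((a -> (Bool -> Int)) -> (Int -> a))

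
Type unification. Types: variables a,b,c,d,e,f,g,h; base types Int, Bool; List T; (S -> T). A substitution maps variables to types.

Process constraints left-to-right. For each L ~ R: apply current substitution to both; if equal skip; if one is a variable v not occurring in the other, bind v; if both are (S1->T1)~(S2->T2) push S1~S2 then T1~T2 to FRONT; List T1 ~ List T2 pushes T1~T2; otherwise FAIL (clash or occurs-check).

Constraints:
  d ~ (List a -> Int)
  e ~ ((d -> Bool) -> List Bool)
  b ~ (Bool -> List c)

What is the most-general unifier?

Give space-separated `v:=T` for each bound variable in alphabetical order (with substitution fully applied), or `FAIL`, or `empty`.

step 1: unify d ~ (List a -> Int)  [subst: {-} | 2 pending]
  bind d := (List a -> Int)
step 2: unify e ~ (((List a -> Int) -> Bool) -> List Bool)  [subst: {d:=(List a -> Int)} | 1 pending]
  bind e := (((List a -> Int) -> Bool) -> List Bool)
step 3: unify b ~ (Bool -> List c)  [subst: {d:=(List a -> Int), e:=(((List a -> Int) -> Bool) -> List Bool)} | 0 pending]
  bind b := (Bool -> List c)

Answer: b:=(Bool -> List c) d:=(List a -> Int) e:=(((List a -> Int) -> Bool) -> List Bool)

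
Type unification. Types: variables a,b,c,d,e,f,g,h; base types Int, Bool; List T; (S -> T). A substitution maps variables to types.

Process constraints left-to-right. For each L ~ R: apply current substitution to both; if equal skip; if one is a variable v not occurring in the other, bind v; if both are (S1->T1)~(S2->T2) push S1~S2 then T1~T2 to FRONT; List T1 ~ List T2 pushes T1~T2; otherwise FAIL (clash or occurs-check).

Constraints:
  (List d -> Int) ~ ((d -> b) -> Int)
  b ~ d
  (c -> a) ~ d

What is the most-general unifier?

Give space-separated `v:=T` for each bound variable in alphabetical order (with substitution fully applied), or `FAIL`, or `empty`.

Answer: FAIL

Derivation:
step 1: unify (List d -> Int) ~ ((d -> b) -> Int)  [subst: {-} | 2 pending]
  -> decompose arrow: push List d~(d -> b), Int~Int
step 2: unify List d ~ (d -> b)  [subst: {-} | 3 pending]
  clash: List d vs (d -> b)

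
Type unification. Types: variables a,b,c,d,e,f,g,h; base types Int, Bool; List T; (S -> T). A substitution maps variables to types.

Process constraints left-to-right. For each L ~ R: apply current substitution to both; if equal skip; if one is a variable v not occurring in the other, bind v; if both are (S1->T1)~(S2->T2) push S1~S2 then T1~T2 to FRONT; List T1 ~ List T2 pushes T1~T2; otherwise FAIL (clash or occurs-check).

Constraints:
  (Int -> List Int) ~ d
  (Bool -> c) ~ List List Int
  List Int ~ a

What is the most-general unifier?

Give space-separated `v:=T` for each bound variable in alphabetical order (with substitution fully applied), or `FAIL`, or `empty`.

step 1: unify (Int -> List Int) ~ d  [subst: {-} | 2 pending]
  bind d := (Int -> List Int)
step 2: unify (Bool -> c) ~ List List Int  [subst: {d:=(Int -> List Int)} | 1 pending]
  clash: (Bool -> c) vs List List Int

Answer: FAIL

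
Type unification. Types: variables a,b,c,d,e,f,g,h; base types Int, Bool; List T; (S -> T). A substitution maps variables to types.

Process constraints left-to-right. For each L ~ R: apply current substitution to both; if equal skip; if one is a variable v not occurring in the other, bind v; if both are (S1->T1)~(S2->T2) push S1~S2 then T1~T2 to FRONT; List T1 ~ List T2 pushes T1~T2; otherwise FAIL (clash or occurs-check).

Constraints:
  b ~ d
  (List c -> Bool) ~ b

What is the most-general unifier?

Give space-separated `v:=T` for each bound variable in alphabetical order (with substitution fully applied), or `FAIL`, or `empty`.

step 1: unify b ~ d  [subst: {-} | 1 pending]
  bind b := d
step 2: unify (List c -> Bool) ~ d  [subst: {b:=d} | 0 pending]
  bind d := (List c -> Bool)

Answer: b:=(List c -> Bool) d:=(List c -> Bool)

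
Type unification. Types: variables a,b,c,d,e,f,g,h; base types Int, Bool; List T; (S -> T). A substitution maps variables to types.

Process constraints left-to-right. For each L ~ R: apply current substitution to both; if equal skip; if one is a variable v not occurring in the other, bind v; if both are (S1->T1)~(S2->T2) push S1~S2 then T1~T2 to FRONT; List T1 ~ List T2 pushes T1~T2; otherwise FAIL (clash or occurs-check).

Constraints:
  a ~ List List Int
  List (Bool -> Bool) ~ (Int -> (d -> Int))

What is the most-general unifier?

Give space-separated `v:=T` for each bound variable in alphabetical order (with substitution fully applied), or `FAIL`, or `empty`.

Answer: FAIL

Derivation:
step 1: unify a ~ List List Int  [subst: {-} | 1 pending]
  bind a := List List Int
step 2: unify List (Bool -> Bool) ~ (Int -> (d -> Int))  [subst: {a:=List List Int} | 0 pending]
  clash: List (Bool -> Bool) vs (Int -> (d -> Int))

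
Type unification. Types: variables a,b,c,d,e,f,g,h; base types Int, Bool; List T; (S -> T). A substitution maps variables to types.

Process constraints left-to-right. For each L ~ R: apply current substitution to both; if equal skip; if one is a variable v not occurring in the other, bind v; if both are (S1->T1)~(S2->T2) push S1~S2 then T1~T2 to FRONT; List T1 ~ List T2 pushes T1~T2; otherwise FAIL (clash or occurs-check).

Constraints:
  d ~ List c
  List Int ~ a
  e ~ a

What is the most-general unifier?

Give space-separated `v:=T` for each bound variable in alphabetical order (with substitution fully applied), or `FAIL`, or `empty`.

step 1: unify d ~ List c  [subst: {-} | 2 pending]
  bind d := List c
step 2: unify List Int ~ a  [subst: {d:=List c} | 1 pending]
  bind a := List Int
step 3: unify e ~ List Int  [subst: {d:=List c, a:=List Int} | 0 pending]
  bind e := List Int

Answer: a:=List Int d:=List c e:=List Int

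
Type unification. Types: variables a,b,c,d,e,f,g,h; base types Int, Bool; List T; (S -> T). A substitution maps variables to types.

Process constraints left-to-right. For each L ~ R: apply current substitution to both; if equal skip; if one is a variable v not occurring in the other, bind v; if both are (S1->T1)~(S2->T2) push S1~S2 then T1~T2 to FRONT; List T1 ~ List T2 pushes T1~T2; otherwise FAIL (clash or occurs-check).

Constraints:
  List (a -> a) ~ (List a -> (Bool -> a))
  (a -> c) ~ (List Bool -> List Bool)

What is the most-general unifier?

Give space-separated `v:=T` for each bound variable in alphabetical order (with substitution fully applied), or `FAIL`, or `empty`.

step 1: unify List (a -> a) ~ (List a -> (Bool -> a))  [subst: {-} | 1 pending]
  clash: List (a -> a) vs (List a -> (Bool -> a))

Answer: FAIL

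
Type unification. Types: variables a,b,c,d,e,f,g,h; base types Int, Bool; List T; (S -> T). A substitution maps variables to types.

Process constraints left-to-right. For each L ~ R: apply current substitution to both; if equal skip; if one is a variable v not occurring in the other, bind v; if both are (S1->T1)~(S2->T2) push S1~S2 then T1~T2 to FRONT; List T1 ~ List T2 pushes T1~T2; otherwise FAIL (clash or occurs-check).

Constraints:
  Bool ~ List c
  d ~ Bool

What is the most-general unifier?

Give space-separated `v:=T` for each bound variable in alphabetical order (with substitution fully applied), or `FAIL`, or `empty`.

Answer: FAIL

Derivation:
step 1: unify Bool ~ List c  [subst: {-} | 1 pending]
  clash: Bool vs List c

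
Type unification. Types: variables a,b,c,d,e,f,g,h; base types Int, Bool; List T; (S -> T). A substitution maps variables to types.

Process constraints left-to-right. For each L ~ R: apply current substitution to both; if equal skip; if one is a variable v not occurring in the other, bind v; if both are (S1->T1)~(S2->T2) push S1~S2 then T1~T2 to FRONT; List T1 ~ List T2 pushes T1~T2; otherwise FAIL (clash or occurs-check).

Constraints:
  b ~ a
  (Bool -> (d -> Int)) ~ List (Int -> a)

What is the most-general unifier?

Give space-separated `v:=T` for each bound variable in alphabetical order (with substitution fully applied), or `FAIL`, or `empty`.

step 1: unify b ~ a  [subst: {-} | 1 pending]
  bind b := a
step 2: unify (Bool -> (d -> Int)) ~ List (Int -> a)  [subst: {b:=a} | 0 pending]
  clash: (Bool -> (d -> Int)) vs List (Int -> a)

Answer: FAIL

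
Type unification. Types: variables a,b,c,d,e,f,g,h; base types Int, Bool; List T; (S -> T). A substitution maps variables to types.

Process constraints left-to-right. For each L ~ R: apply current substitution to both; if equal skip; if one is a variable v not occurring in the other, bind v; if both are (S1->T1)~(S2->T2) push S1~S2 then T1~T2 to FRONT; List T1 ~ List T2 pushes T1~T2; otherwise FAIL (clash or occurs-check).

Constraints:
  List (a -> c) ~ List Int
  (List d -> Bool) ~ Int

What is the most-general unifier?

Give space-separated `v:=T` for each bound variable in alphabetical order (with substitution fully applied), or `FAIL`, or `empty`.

step 1: unify List (a -> c) ~ List Int  [subst: {-} | 1 pending]
  -> decompose List: push (a -> c)~Int
step 2: unify (a -> c) ~ Int  [subst: {-} | 1 pending]
  clash: (a -> c) vs Int

Answer: FAIL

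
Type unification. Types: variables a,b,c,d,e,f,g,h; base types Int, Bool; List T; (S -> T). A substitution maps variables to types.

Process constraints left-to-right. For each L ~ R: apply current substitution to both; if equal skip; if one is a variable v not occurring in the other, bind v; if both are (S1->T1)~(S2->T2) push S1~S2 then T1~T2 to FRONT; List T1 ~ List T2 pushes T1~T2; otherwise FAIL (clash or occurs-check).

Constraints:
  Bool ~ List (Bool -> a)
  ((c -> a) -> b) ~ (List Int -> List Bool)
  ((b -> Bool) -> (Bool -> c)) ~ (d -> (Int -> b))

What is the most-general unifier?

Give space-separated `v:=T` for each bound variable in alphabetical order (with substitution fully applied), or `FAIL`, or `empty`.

Answer: FAIL

Derivation:
step 1: unify Bool ~ List (Bool -> a)  [subst: {-} | 2 pending]
  clash: Bool vs List (Bool -> a)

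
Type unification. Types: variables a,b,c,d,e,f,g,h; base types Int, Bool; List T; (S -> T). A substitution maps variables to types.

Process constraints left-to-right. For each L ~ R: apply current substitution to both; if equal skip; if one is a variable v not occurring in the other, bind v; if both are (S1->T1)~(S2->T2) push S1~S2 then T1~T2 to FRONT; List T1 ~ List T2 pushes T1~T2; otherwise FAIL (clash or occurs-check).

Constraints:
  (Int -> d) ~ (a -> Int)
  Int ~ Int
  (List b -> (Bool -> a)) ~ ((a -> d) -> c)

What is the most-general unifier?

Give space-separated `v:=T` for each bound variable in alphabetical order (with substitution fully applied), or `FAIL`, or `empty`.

Answer: FAIL

Derivation:
step 1: unify (Int -> d) ~ (a -> Int)  [subst: {-} | 2 pending]
  -> decompose arrow: push Int~a, d~Int
step 2: unify Int ~ a  [subst: {-} | 3 pending]
  bind a := Int
step 3: unify d ~ Int  [subst: {a:=Int} | 2 pending]
  bind d := Int
step 4: unify Int ~ Int  [subst: {a:=Int, d:=Int} | 1 pending]
  -> identical, skip
step 5: unify (List b -> (Bool -> Int)) ~ ((Int -> Int) -> c)  [subst: {a:=Int, d:=Int} | 0 pending]
  -> decompose arrow: push List b~(Int -> Int), (Bool -> Int)~c
step 6: unify List b ~ (Int -> Int)  [subst: {a:=Int, d:=Int} | 1 pending]
  clash: List b vs (Int -> Int)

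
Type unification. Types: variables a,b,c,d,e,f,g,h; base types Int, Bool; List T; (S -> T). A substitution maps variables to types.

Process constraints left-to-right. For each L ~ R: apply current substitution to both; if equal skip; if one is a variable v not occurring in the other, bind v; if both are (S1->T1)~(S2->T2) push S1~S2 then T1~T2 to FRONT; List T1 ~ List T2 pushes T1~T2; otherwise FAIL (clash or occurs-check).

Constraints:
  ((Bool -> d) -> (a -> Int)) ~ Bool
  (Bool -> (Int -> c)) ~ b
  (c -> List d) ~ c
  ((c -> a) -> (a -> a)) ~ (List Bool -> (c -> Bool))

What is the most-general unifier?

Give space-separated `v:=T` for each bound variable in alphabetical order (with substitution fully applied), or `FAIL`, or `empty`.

step 1: unify ((Bool -> d) -> (a -> Int)) ~ Bool  [subst: {-} | 3 pending]
  clash: ((Bool -> d) -> (a -> Int)) vs Bool

Answer: FAIL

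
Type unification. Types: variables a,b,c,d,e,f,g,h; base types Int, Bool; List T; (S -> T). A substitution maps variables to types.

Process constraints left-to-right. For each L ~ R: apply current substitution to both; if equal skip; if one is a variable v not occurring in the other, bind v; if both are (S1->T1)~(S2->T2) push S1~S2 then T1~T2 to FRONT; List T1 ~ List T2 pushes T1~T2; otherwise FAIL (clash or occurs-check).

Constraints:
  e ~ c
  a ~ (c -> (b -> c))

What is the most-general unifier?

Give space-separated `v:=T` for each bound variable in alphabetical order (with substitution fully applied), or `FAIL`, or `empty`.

Answer: a:=(c -> (b -> c)) e:=c

Derivation:
step 1: unify e ~ c  [subst: {-} | 1 pending]
  bind e := c
step 2: unify a ~ (c -> (b -> c))  [subst: {e:=c} | 0 pending]
  bind a := (c -> (b -> c))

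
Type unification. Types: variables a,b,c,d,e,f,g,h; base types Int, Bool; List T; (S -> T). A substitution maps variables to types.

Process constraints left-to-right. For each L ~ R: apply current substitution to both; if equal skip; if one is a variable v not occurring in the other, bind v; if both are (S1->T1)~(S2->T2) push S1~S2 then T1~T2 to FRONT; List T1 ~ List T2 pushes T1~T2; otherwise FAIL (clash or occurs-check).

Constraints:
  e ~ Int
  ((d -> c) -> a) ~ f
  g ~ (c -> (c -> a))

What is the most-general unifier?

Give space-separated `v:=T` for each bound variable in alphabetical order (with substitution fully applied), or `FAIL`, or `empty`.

Answer: e:=Int f:=((d -> c) -> a) g:=(c -> (c -> a))

Derivation:
step 1: unify e ~ Int  [subst: {-} | 2 pending]
  bind e := Int
step 2: unify ((d -> c) -> a) ~ f  [subst: {e:=Int} | 1 pending]
  bind f := ((d -> c) -> a)
step 3: unify g ~ (c -> (c -> a))  [subst: {e:=Int, f:=((d -> c) -> a)} | 0 pending]
  bind g := (c -> (c -> a))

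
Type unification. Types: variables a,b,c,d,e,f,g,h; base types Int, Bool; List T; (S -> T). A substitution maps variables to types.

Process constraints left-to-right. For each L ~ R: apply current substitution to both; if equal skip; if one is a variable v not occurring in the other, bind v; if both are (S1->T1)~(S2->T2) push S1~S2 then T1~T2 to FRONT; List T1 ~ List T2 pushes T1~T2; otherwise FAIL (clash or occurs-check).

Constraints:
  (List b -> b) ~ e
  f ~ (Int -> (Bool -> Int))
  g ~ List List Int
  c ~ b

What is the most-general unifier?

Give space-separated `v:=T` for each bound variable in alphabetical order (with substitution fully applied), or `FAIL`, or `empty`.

step 1: unify (List b -> b) ~ e  [subst: {-} | 3 pending]
  bind e := (List b -> b)
step 2: unify f ~ (Int -> (Bool -> Int))  [subst: {e:=(List b -> b)} | 2 pending]
  bind f := (Int -> (Bool -> Int))
step 3: unify g ~ List List Int  [subst: {e:=(List b -> b), f:=(Int -> (Bool -> Int))} | 1 pending]
  bind g := List List Int
step 4: unify c ~ b  [subst: {e:=(List b -> b), f:=(Int -> (Bool -> Int)), g:=List List Int} | 0 pending]
  bind c := b

Answer: c:=b e:=(List b -> b) f:=(Int -> (Bool -> Int)) g:=List List Int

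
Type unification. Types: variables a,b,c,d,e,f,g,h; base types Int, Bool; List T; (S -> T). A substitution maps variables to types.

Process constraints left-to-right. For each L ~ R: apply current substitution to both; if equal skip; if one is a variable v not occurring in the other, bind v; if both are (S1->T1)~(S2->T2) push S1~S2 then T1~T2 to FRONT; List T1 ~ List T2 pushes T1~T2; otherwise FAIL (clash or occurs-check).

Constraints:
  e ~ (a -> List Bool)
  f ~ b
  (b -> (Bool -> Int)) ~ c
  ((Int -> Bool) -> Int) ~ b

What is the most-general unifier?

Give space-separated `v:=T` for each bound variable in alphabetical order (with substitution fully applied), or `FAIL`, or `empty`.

step 1: unify e ~ (a -> List Bool)  [subst: {-} | 3 pending]
  bind e := (a -> List Bool)
step 2: unify f ~ b  [subst: {e:=(a -> List Bool)} | 2 pending]
  bind f := b
step 3: unify (b -> (Bool -> Int)) ~ c  [subst: {e:=(a -> List Bool), f:=b} | 1 pending]
  bind c := (b -> (Bool -> Int))
step 4: unify ((Int -> Bool) -> Int) ~ b  [subst: {e:=(a -> List Bool), f:=b, c:=(b -> (Bool -> Int))} | 0 pending]
  bind b := ((Int -> Bool) -> Int)

Answer: b:=((Int -> Bool) -> Int) c:=(((Int -> Bool) -> Int) -> (Bool -> Int)) e:=(a -> List Bool) f:=((Int -> Bool) -> Int)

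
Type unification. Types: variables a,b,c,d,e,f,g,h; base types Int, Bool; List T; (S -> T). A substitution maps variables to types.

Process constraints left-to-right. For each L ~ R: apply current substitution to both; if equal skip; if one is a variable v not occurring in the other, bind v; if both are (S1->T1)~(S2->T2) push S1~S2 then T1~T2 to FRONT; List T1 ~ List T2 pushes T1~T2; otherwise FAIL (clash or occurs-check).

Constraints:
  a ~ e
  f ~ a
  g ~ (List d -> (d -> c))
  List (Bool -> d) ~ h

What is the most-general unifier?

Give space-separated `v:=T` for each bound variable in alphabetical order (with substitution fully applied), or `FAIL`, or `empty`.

step 1: unify a ~ e  [subst: {-} | 3 pending]
  bind a := e
step 2: unify f ~ e  [subst: {a:=e} | 2 pending]
  bind f := e
step 3: unify g ~ (List d -> (d -> c))  [subst: {a:=e, f:=e} | 1 pending]
  bind g := (List d -> (d -> c))
step 4: unify List (Bool -> d) ~ h  [subst: {a:=e, f:=e, g:=(List d -> (d -> c))} | 0 pending]
  bind h := List (Bool -> d)

Answer: a:=e f:=e g:=(List d -> (d -> c)) h:=List (Bool -> d)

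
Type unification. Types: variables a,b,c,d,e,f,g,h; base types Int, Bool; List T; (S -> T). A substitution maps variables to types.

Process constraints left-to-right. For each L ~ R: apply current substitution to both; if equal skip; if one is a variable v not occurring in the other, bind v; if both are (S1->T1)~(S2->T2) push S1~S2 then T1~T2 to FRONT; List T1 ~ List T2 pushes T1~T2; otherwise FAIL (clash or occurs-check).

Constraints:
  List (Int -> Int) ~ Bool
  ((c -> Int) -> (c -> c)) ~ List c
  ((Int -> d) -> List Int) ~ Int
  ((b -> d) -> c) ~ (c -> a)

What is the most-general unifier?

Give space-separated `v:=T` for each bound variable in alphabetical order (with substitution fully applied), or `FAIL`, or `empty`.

step 1: unify List (Int -> Int) ~ Bool  [subst: {-} | 3 pending]
  clash: List (Int -> Int) vs Bool

Answer: FAIL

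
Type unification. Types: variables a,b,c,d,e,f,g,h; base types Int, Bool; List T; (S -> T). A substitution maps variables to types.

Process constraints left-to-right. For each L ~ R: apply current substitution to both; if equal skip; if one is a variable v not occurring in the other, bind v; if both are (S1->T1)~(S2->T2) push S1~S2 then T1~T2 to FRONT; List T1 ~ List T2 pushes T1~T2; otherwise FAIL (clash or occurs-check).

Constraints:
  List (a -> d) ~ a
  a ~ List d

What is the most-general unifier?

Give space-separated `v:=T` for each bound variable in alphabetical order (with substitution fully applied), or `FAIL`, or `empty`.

Answer: FAIL

Derivation:
step 1: unify List (a -> d) ~ a  [subst: {-} | 1 pending]
  occurs-check fail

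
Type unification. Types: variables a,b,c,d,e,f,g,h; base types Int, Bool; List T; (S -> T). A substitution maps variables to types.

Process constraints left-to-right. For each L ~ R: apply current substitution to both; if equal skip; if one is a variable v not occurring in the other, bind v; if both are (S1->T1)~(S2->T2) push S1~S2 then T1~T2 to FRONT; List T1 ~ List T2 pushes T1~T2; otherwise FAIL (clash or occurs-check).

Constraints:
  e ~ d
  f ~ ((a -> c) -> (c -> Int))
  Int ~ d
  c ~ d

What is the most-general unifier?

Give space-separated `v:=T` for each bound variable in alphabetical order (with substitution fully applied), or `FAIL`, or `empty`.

step 1: unify e ~ d  [subst: {-} | 3 pending]
  bind e := d
step 2: unify f ~ ((a -> c) -> (c -> Int))  [subst: {e:=d} | 2 pending]
  bind f := ((a -> c) -> (c -> Int))
step 3: unify Int ~ d  [subst: {e:=d, f:=((a -> c) -> (c -> Int))} | 1 pending]
  bind d := Int
step 4: unify c ~ Int  [subst: {e:=d, f:=((a -> c) -> (c -> Int)), d:=Int} | 0 pending]
  bind c := Int

Answer: c:=Int d:=Int e:=Int f:=((a -> Int) -> (Int -> Int))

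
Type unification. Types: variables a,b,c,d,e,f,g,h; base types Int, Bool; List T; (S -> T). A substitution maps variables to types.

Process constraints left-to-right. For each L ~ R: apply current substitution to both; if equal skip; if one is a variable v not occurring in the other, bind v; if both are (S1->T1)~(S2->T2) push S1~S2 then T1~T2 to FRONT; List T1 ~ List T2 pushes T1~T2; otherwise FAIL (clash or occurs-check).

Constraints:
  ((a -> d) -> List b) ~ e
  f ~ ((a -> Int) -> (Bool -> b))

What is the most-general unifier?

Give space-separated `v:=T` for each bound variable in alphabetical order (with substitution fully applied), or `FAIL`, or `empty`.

Answer: e:=((a -> d) -> List b) f:=((a -> Int) -> (Bool -> b))

Derivation:
step 1: unify ((a -> d) -> List b) ~ e  [subst: {-} | 1 pending]
  bind e := ((a -> d) -> List b)
step 2: unify f ~ ((a -> Int) -> (Bool -> b))  [subst: {e:=((a -> d) -> List b)} | 0 pending]
  bind f := ((a -> Int) -> (Bool -> b))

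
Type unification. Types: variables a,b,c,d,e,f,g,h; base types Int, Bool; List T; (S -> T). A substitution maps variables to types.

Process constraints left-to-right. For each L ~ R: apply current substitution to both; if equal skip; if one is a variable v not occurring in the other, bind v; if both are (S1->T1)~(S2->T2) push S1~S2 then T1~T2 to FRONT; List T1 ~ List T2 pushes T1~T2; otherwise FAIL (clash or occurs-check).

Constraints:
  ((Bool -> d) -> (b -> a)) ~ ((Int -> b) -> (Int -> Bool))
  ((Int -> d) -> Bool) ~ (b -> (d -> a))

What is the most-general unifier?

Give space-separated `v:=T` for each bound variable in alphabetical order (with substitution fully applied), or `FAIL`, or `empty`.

Answer: FAIL

Derivation:
step 1: unify ((Bool -> d) -> (b -> a)) ~ ((Int -> b) -> (Int -> Bool))  [subst: {-} | 1 pending]
  -> decompose arrow: push (Bool -> d)~(Int -> b), (b -> a)~(Int -> Bool)
step 2: unify (Bool -> d) ~ (Int -> b)  [subst: {-} | 2 pending]
  -> decompose arrow: push Bool~Int, d~b
step 3: unify Bool ~ Int  [subst: {-} | 3 pending]
  clash: Bool vs Int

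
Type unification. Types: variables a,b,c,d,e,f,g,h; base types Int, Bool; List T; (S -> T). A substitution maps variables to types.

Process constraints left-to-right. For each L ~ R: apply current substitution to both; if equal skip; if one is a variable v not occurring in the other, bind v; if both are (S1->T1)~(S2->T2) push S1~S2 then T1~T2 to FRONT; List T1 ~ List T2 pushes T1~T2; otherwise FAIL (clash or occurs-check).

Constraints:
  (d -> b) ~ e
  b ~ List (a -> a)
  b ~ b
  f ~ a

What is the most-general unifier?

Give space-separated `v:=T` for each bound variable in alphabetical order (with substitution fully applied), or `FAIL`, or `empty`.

step 1: unify (d -> b) ~ e  [subst: {-} | 3 pending]
  bind e := (d -> b)
step 2: unify b ~ List (a -> a)  [subst: {e:=(d -> b)} | 2 pending]
  bind b := List (a -> a)
step 3: unify List (a -> a) ~ List (a -> a)  [subst: {e:=(d -> b), b:=List (a -> a)} | 1 pending]
  -> identical, skip
step 4: unify f ~ a  [subst: {e:=(d -> b), b:=List (a -> a)} | 0 pending]
  bind f := a

Answer: b:=List (a -> a) e:=(d -> List (a -> a)) f:=a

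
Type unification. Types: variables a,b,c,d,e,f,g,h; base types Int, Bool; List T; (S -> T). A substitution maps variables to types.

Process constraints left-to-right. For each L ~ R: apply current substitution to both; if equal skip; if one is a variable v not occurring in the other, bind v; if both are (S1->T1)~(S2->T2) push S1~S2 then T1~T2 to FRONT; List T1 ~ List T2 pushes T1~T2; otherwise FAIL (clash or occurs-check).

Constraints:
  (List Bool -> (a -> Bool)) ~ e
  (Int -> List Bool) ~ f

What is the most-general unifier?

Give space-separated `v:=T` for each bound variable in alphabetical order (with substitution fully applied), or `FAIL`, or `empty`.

step 1: unify (List Bool -> (a -> Bool)) ~ e  [subst: {-} | 1 pending]
  bind e := (List Bool -> (a -> Bool))
step 2: unify (Int -> List Bool) ~ f  [subst: {e:=(List Bool -> (a -> Bool))} | 0 pending]
  bind f := (Int -> List Bool)

Answer: e:=(List Bool -> (a -> Bool)) f:=(Int -> List Bool)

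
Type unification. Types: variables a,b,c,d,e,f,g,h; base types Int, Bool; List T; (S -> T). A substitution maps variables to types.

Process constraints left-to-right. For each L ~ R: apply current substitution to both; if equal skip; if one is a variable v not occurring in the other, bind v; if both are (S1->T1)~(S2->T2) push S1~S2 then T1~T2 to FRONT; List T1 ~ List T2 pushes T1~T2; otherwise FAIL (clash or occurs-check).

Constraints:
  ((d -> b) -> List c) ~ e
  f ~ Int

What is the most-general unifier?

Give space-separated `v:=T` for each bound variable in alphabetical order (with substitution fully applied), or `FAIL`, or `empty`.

step 1: unify ((d -> b) -> List c) ~ e  [subst: {-} | 1 pending]
  bind e := ((d -> b) -> List c)
step 2: unify f ~ Int  [subst: {e:=((d -> b) -> List c)} | 0 pending]
  bind f := Int

Answer: e:=((d -> b) -> List c) f:=Int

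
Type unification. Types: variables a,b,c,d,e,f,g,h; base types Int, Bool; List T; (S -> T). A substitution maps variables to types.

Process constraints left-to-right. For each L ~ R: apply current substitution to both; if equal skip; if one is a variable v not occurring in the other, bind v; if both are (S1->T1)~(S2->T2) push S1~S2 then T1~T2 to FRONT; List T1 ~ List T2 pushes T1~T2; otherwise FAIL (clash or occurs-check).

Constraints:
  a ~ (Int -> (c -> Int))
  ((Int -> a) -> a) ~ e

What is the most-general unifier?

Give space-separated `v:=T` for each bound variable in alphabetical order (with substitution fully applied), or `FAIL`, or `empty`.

step 1: unify a ~ (Int -> (c -> Int))  [subst: {-} | 1 pending]
  bind a := (Int -> (c -> Int))
step 2: unify ((Int -> (Int -> (c -> Int))) -> (Int -> (c -> Int))) ~ e  [subst: {a:=(Int -> (c -> Int))} | 0 pending]
  bind e := ((Int -> (Int -> (c -> Int))) -> (Int -> (c -> Int)))

Answer: a:=(Int -> (c -> Int)) e:=((Int -> (Int -> (c -> Int))) -> (Int -> (c -> Int)))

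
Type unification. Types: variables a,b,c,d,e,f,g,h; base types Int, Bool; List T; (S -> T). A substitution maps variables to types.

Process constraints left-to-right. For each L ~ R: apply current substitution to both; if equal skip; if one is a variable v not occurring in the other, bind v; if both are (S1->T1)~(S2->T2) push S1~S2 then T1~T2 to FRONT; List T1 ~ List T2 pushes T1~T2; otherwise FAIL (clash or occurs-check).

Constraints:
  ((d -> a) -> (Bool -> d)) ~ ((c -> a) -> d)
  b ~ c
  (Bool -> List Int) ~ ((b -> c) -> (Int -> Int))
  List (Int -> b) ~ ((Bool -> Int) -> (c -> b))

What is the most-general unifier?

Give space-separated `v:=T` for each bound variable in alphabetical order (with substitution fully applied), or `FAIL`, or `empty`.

Answer: FAIL

Derivation:
step 1: unify ((d -> a) -> (Bool -> d)) ~ ((c -> a) -> d)  [subst: {-} | 3 pending]
  -> decompose arrow: push (d -> a)~(c -> a), (Bool -> d)~d
step 2: unify (d -> a) ~ (c -> a)  [subst: {-} | 4 pending]
  -> decompose arrow: push d~c, a~a
step 3: unify d ~ c  [subst: {-} | 5 pending]
  bind d := c
step 4: unify a ~ a  [subst: {d:=c} | 4 pending]
  -> identical, skip
step 5: unify (Bool -> c) ~ c  [subst: {d:=c} | 3 pending]
  occurs-check fail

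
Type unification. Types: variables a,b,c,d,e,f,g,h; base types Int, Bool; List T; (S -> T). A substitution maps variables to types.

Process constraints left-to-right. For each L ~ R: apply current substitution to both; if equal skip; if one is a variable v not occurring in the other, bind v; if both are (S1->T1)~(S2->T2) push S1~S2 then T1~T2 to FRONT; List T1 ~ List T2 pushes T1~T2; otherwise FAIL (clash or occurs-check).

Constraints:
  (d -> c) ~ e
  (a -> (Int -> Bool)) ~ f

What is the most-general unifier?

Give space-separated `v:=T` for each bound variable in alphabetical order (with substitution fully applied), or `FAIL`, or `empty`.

Answer: e:=(d -> c) f:=(a -> (Int -> Bool))

Derivation:
step 1: unify (d -> c) ~ e  [subst: {-} | 1 pending]
  bind e := (d -> c)
step 2: unify (a -> (Int -> Bool)) ~ f  [subst: {e:=(d -> c)} | 0 pending]
  bind f := (a -> (Int -> Bool))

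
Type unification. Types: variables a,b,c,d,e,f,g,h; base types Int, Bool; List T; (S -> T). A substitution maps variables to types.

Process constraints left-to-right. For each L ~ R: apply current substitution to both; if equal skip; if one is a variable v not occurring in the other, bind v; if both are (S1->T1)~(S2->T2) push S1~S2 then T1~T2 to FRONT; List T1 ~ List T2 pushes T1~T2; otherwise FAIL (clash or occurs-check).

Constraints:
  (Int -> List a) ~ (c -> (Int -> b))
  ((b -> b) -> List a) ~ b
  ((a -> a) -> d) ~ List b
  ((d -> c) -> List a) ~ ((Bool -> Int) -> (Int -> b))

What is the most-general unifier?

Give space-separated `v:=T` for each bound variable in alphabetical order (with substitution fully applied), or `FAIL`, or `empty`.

Answer: FAIL

Derivation:
step 1: unify (Int -> List a) ~ (c -> (Int -> b))  [subst: {-} | 3 pending]
  -> decompose arrow: push Int~c, List a~(Int -> b)
step 2: unify Int ~ c  [subst: {-} | 4 pending]
  bind c := Int
step 3: unify List a ~ (Int -> b)  [subst: {c:=Int} | 3 pending]
  clash: List a vs (Int -> b)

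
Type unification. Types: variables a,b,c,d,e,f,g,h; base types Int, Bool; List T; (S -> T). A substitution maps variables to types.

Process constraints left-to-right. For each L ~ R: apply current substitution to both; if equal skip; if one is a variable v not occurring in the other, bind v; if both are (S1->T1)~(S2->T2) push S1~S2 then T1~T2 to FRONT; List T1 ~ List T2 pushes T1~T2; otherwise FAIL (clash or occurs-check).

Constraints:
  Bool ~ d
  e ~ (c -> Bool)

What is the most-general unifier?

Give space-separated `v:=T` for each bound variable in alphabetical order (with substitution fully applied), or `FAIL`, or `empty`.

step 1: unify Bool ~ d  [subst: {-} | 1 pending]
  bind d := Bool
step 2: unify e ~ (c -> Bool)  [subst: {d:=Bool} | 0 pending]
  bind e := (c -> Bool)

Answer: d:=Bool e:=(c -> Bool)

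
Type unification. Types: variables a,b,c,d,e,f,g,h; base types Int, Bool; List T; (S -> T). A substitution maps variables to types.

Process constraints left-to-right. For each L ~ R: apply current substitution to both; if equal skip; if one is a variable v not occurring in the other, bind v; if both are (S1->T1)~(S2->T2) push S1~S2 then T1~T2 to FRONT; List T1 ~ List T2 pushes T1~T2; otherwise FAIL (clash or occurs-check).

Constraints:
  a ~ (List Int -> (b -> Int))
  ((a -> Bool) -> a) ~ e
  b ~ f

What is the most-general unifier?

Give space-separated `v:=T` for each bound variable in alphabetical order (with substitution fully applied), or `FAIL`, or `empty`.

step 1: unify a ~ (List Int -> (b -> Int))  [subst: {-} | 2 pending]
  bind a := (List Int -> (b -> Int))
step 2: unify (((List Int -> (b -> Int)) -> Bool) -> (List Int -> (b -> Int))) ~ e  [subst: {a:=(List Int -> (b -> Int))} | 1 pending]
  bind e := (((List Int -> (b -> Int)) -> Bool) -> (List Int -> (b -> Int)))
step 3: unify b ~ f  [subst: {a:=(List Int -> (b -> Int)), e:=(((List Int -> (b -> Int)) -> Bool) -> (List Int -> (b -> Int)))} | 0 pending]
  bind b := f

Answer: a:=(List Int -> (f -> Int)) b:=f e:=(((List Int -> (f -> Int)) -> Bool) -> (List Int -> (f -> Int)))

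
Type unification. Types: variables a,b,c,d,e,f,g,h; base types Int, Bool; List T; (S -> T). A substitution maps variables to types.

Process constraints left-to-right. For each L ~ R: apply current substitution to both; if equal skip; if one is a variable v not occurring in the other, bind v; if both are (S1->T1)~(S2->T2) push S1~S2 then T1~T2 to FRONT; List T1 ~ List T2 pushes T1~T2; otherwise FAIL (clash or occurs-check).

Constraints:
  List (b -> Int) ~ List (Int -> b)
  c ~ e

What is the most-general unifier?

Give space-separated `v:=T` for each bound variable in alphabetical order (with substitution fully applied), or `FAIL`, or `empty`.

step 1: unify List (b -> Int) ~ List (Int -> b)  [subst: {-} | 1 pending]
  -> decompose List: push (b -> Int)~(Int -> b)
step 2: unify (b -> Int) ~ (Int -> b)  [subst: {-} | 1 pending]
  -> decompose arrow: push b~Int, Int~b
step 3: unify b ~ Int  [subst: {-} | 2 pending]
  bind b := Int
step 4: unify Int ~ Int  [subst: {b:=Int} | 1 pending]
  -> identical, skip
step 5: unify c ~ e  [subst: {b:=Int} | 0 pending]
  bind c := e

Answer: b:=Int c:=e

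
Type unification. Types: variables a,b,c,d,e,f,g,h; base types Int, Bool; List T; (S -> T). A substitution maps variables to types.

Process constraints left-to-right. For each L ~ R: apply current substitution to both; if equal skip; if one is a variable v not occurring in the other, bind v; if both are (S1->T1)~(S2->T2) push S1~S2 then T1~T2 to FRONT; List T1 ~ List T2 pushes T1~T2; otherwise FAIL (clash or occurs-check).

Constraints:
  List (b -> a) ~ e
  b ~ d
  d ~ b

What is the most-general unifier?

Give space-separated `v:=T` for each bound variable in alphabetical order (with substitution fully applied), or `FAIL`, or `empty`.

step 1: unify List (b -> a) ~ e  [subst: {-} | 2 pending]
  bind e := List (b -> a)
step 2: unify b ~ d  [subst: {e:=List (b -> a)} | 1 pending]
  bind b := d
step 3: unify d ~ d  [subst: {e:=List (b -> a), b:=d} | 0 pending]
  -> identical, skip

Answer: b:=d e:=List (d -> a)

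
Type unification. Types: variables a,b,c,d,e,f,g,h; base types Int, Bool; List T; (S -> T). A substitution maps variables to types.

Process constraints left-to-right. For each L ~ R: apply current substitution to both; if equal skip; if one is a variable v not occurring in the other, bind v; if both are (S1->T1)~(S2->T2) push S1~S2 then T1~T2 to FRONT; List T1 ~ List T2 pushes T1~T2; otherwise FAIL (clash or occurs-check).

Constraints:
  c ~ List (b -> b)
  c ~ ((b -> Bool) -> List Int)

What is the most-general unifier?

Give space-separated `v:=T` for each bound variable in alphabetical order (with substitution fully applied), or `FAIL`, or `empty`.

Answer: FAIL

Derivation:
step 1: unify c ~ List (b -> b)  [subst: {-} | 1 pending]
  bind c := List (b -> b)
step 2: unify List (b -> b) ~ ((b -> Bool) -> List Int)  [subst: {c:=List (b -> b)} | 0 pending]
  clash: List (b -> b) vs ((b -> Bool) -> List Int)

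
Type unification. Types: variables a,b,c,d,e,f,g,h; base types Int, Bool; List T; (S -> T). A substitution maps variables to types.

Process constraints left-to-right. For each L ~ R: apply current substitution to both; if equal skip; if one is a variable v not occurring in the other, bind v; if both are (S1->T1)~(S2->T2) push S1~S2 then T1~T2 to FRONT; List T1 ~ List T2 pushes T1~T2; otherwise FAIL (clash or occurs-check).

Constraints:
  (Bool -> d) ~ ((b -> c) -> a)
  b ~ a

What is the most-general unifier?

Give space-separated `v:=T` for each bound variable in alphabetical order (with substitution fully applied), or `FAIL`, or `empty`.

Answer: FAIL

Derivation:
step 1: unify (Bool -> d) ~ ((b -> c) -> a)  [subst: {-} | 1 pending]
  -> decompose arrow: push Bool~(b -> c), d~a
step 2: unify Bool ~ (b -> c)  [subst: {-} | 2 pending]
  clash: Bool vs (b -> c)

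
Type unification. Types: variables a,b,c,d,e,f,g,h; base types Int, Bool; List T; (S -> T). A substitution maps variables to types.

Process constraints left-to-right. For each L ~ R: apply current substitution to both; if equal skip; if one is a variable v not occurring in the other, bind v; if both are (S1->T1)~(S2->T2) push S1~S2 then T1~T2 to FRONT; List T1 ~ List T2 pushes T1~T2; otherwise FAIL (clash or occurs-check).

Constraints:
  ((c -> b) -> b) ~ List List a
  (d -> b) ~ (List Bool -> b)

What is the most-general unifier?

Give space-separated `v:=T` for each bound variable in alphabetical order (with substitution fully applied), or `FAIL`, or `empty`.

step 1: unify ((c -> b) -> b) ~ List List a  [subst: {-} | 1 pending]
  clash: ((c -> b) -> b) vs List List a

Answer: FAIL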